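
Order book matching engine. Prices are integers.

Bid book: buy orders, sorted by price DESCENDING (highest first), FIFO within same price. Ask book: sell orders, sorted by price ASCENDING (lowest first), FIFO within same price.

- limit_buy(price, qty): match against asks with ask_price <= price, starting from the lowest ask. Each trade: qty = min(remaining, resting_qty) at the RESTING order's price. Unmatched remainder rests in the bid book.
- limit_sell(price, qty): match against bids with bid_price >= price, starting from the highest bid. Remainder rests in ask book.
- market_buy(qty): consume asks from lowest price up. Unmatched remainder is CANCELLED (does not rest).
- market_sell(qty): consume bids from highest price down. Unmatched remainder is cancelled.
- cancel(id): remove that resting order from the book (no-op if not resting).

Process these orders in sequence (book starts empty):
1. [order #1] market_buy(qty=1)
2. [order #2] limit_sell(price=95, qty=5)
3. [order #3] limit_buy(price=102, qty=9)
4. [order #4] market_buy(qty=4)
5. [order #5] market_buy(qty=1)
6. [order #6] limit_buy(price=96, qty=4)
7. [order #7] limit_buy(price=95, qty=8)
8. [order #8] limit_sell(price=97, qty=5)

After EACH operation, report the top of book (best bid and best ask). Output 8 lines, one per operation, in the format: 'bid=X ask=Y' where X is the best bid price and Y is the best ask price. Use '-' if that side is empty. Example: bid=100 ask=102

Answer: bid=- ask=-
bid=- ask=95
bid=102 ask=-
bid=102 ask=-
bid=102 ask=-
bid=102 ask=-
bid=102 ask=-
bid=96 ask=97

Derivation:
After op 1 [order #1] market_buy(qty=1): fills=none; bids=[-] asks=[-]
After op 2 [order #2] limit_sell(price=95, qty=5): fills=none; bids=[-] asks=[#2:5@95]
After op 3 [order #3] limit_buy(price=102, qty=9): fills=#3x#2:5@95; bids=[#3:4@102] asks=[-]
After op 4 [order #4] market_buy(qty=4): fills=none; bids=[#3:4@102] asks=[-]
After op 5 [order #5] market_buy(qty=1): fills=none; bids=[#3:4@102] asks=[-]
After op 6 [order #6] limit_buy(price=96, qty=4): fills=none; bids=[#3:4@102 #6:4@96] asks=[-]
After op 7 [order #7] limit_buy(price=95, qty=8): fills=none; bids=[#3:4@102 #6:4@96 #7:8@95] asks=[-]
After op 8 [order #8] limit_sell(price=97, qty=5): fills=#3x#8:4@102; bids=[#6:4@96 #7:8@95] asks=[#8:1@97]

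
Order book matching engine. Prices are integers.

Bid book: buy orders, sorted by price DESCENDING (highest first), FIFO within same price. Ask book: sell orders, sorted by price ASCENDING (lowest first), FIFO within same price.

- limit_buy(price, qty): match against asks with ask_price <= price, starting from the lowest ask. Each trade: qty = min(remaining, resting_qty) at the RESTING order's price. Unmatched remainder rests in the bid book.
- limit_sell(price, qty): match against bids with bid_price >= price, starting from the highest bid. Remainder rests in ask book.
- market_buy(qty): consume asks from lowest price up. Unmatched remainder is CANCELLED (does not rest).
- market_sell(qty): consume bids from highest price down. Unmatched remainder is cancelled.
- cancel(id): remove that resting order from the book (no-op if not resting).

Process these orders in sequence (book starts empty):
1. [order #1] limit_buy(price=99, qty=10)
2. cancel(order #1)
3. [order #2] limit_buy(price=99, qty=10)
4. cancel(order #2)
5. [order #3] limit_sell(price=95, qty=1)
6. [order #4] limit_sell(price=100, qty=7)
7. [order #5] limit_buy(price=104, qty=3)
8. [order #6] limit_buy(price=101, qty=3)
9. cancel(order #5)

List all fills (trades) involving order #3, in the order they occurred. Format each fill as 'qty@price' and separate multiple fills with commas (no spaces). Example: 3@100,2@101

Answer: 1@95

Derivation:
After op 1 [order #1] limit_buy(price=99, qty=10): fills=none; bids=[#1:10@99] asks=[-]
After op 2 cancel(order #1): fills=none; bids=[-] asks=[-]
After op 3 [order #2] limit_buy(price=99, qty=10): fills=none; bids=[#2:10@99] asks=[-]
After op 4 cancel(order #2): fills=none; bids=[-] asks=[-]
After op 5 [order #3] limit_sell(price=95, qty=1): fills=none; bids=[-] asks=[#3:1@95]
After op 6 [order #4] limit_sell(price=100, qty=7): fills=none; bids=[-] asks=[#3:1@95 #4:7@100]
After op 7 [order #5] limit_buy(price=104, qty=3): fills=#5x#3:1@95 #5x#4:2@100; bids=[-] asks=[#4:5@100]
After op 8 [order #6] limit_buy(price=101, qty=3): fills=#6x#4:3@100; bids=[-] asks=[#4:2@100]
After op 9 cancel(order #5): fills=none; bids=[-] asks=[#4:2@100]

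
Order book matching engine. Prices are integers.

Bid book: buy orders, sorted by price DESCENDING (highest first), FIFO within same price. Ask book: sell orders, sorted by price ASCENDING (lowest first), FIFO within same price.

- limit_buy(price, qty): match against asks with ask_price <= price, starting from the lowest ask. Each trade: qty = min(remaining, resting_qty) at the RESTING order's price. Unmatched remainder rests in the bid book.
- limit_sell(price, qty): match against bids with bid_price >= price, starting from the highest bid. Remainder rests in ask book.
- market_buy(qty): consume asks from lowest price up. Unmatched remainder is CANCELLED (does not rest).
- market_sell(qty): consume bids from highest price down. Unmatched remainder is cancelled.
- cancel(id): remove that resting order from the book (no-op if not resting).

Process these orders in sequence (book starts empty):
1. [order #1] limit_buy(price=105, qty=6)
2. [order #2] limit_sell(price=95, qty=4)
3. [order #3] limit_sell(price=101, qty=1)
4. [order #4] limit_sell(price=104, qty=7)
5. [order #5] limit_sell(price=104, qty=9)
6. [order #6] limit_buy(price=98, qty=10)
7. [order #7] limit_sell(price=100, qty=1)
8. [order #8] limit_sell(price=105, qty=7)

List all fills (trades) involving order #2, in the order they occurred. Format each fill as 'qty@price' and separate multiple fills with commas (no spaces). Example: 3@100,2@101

After op 1 [order #1] limit_buy(price=105, qty=6): fills=none; bids=[#1:6@105] asks=[-]
After op 2 [order #2] limit_sell(price=95, qty=4): fills=#1x#2:4@105; bids=[#1:2@105] asks=[-]
After op 3 [order #3] limit_sell(price=101, qty=1): fills=#1x#3:1@105; bids=[#1:1@105] asks=[-]
After op 4 [order #4] limit_sell(price=104, qty=7): fills=#1x#4:1@105; bids=[-] asks=[#4:6@104]
After op 5 [order #5] limit_sell(price=104, qty=9): fills=none; bids=[-] asks=[#4:6@104 #5:9@104]
After op 6 [order #6] limit_buy(price=98, qty=10): fills=none; bids=[#6:10@98] asks=[#4:6@104 #5:9@104]
After op 7 [order #7] limit_sell(price=100, qty=1): fills=none; bids=[#6:10@98] asks=[#7:1@100 #4:6@104 #5:9@104]
After op 8 [order #8] limit_sell(price=105, qty=7): fills=none; bids=[#6:10@98] asks=[#7:1@100 #4:6@104 #5:9@104 #8:7@105]

Answer: 4@105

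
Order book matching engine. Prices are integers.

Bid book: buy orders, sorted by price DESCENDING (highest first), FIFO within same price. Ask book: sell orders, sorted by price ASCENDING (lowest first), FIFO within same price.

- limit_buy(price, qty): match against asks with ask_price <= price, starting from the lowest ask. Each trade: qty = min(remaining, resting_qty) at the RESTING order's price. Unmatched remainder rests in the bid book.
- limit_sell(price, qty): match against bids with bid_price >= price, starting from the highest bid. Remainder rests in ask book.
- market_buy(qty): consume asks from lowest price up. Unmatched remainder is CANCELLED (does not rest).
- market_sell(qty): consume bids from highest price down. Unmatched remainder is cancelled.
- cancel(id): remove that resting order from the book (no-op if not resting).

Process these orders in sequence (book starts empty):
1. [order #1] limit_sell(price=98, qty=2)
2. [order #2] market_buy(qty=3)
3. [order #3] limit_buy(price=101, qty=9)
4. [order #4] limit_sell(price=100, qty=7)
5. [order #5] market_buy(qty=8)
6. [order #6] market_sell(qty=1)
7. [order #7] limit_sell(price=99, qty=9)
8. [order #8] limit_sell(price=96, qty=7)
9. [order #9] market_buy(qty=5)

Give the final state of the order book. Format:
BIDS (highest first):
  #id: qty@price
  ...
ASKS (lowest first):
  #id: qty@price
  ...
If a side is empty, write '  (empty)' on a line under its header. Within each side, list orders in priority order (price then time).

After op 1 [order #1] limit_sell(price=98, qty=2): fills=none; bids=[-] asks=[#1:2@98]
After op 2 [order #2] market_buy(qty=3): fills=#2x#1:2@98; bids=[-] asks=[-]
After op 3 [order #3] limit_buy(price=101, qty=9): fills=none; bids=[#3:9@101] asks=[-]
After op 4 [order #4] limit_sell(price=100, qty=7): fills=#3x#4:7@101; bids=[#3:2@101] asks=[-]
After op 5 [order #5] market_buy(qty=8): fills=none; bids=[#3:2@101] asks=[-]
After op 6 [order #6] market_sell(qty=1): fills=#3x#6:1@101; bids=[#3:1@101] asks=[-]
After op 7 [order #7] limit_sell(price=99, qty=9): fills=#3x#7:1@101; bids=[-] asks=[#7:8@99]
After op 8 [order #8] limit_sell(price=96, qty=7): fills=none; bids=[-] asks=[#8:7@96 #7:8@99]
After op 9 [order #9] market_buy(qty=5): fills=#9x#8:5@96; bids=[-] asks=[#8:2@96 #7:8@99]

Answer: BIDS (highest first):
  (empty)
ASKS (lowest first):
  #8: 2@96
  #7: 8@99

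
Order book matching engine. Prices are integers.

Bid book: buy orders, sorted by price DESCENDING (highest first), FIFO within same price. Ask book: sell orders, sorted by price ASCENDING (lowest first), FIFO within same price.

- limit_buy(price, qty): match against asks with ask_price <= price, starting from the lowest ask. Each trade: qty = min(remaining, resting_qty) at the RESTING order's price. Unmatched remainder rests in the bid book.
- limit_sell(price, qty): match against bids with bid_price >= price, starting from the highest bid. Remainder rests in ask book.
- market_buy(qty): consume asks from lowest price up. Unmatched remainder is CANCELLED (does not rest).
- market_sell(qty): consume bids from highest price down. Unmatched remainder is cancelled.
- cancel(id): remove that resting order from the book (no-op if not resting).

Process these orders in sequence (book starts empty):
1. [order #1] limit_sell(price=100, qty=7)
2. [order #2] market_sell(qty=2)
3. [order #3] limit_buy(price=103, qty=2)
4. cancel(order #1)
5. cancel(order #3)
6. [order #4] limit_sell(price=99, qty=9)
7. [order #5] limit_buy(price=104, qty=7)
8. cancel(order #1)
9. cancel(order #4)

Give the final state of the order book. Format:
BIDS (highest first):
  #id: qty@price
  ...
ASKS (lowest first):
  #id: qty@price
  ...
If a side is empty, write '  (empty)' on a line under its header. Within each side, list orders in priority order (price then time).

After op 1 [order #1] limit_sell(price=100, qty=7): fills=none; bids=[-] asks=[#1:7@100]
After op 2 [order #2] market_sell(qty=2): fills=none; bids=[-] asks=[#1:7@100]
After op 3 [order #3] limit_buy(price=103, qty=2): fills=#3x#1:2@100; bids=[-] asks=[#1:5@100]
After op 4 cancel(order #1): fills=none; bids=[-] asks=[-]
After op 5 cancel(order #3): fills=none; bids=[-] asks=[-]
After op 6 [order #4] limit_sell(price=99, qty=9): fills=none; bids=[-] asks=[#4:9@99]
After op 7 [order #5] limit_buy(price=104, qty=7): fills=#5x#4:7@99; bids=[-] asks=[#4:2@99]
After op 8 cancel(order #1): fills=none; bids=[-] asks=[#4:2@99]
After op 9 cancel(order #4): fills=none; bids=[-] asks=[-]

Answer: BIDS (highest first):
  (empty)
ASKS (lowest first):
  (empty)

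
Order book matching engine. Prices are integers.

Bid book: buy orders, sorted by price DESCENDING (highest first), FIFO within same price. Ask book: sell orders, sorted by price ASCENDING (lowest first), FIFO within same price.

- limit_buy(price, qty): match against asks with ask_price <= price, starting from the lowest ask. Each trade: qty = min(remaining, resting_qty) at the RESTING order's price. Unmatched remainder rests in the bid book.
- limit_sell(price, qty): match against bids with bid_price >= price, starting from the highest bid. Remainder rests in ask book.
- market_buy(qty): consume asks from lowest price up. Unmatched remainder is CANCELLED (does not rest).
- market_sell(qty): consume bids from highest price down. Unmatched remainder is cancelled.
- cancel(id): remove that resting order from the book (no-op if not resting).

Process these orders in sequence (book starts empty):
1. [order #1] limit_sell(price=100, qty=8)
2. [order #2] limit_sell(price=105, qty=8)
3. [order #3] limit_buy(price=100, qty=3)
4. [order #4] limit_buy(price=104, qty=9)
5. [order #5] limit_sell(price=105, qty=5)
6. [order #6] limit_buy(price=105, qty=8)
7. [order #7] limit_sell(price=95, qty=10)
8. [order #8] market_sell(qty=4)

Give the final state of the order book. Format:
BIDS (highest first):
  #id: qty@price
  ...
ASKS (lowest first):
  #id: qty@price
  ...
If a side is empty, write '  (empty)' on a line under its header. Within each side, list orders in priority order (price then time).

Answer: BIDS (highest first):
  (empty)
ASKS (lowest first):
  #7: 6@95
  #5: 5@105

Derivation:
After op 1 [order #1] limit_sell(price=100, qty=8): fills=none; bids=[-] asks=[#1:8@100]
After op 2 [order #2] limit_sell(price=105, qty=8): fills=none; bids=[-] asks=[#1:8@100 #2:8@105]
After op 3 [order #3] limit_buy(price=100, qty=3): fills=#3x#1:3@100; bids=[-] asks=[#1:5@100 #2:8@105]
After op 4 [order #4] limit_buy(price=104, qty=9): fills=#4x#1:5@100; bids=[#4:4@104] asks=[#2:8@105]
After op 5 [order #5] limit_sell(price=105, qty=5): fills=none; bids=[#4:4@104] asks=[#2:8@105 #5:5@105]
After op 6 [order #6] limit_buy(price=105, qty=8): fills=#6x#2:8@105; bids=[#4:4@104] asks=[#5:5@105]
After op 7 [order #7] limit_sell(price=95, qty=10): fills=#4x#7:4@104; bids=[-] asks=[#7:6@95 #5:5@105]
After op 8 [order #8] market_sell(qty=4): fills=none; bids=[-] asks=[#7:6@95 #5:5@105]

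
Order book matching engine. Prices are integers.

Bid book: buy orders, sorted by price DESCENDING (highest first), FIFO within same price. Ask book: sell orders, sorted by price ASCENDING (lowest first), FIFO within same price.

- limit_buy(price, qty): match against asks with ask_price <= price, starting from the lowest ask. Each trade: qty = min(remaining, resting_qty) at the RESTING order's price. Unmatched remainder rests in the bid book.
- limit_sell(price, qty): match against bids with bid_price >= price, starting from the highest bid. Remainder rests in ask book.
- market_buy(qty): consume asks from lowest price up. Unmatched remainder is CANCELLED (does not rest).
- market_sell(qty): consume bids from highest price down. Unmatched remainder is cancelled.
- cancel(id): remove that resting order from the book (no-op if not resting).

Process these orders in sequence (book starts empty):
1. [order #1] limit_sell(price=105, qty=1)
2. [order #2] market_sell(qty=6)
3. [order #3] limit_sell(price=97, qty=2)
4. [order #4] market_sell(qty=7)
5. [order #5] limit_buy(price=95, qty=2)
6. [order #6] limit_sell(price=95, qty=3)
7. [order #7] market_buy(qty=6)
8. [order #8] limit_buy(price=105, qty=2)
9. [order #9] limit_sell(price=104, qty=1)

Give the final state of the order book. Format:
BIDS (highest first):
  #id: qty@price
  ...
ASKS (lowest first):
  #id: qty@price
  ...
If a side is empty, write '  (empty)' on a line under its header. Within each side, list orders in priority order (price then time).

Answer: BIDS (highest first):
  #8: 1@105
ASKS (lowest first):
  (empty)

Derivation:
After op 1 [order #1] limit_sell(price=105, qty=1): fills=none; bids=[-] asks=[#1:1@105]
After op 2 [order #2] market_sell(qty=6): fills=none; bids=[-] asks=[#1:1@105]
After op 3 [order #3] limit_sell(price=97, qty=2): fills=none; bids=[-] asks=[#3:2@97 #1:1@105]
After op 4 [order #4] market_sell(qty=7): fills=none; bids=[-] asks=[#3:2@97 #1:1@105]
After op 5 [order #5] limit_buy(price=95, qty=2): fills=none; bids=[#5:2@95] asks=[#3:2@97 #1:1@105]
After op 6 [order #6] limit_sell(price=95, qty=3): fills=#5x#6:2@95; bids=[-] asks=[#6:1@95 #3:2@97 #1:1@105]
After op 7 [order #7] market_buy(qty=6): fills=#7x#6:1@95 #7x#3:2@97 #7x#1:1@105; bids=[-] asks=[-]
After op 8 [order #8] limit_buy(price=105, qty=2): fills=none; bids=[#8:2@105] asks=[-]
After op 9 [order #9] limit_sell(price=104, qty=1): fills=#8x#9:1@105; bids=[#8:1@105] asks=[-]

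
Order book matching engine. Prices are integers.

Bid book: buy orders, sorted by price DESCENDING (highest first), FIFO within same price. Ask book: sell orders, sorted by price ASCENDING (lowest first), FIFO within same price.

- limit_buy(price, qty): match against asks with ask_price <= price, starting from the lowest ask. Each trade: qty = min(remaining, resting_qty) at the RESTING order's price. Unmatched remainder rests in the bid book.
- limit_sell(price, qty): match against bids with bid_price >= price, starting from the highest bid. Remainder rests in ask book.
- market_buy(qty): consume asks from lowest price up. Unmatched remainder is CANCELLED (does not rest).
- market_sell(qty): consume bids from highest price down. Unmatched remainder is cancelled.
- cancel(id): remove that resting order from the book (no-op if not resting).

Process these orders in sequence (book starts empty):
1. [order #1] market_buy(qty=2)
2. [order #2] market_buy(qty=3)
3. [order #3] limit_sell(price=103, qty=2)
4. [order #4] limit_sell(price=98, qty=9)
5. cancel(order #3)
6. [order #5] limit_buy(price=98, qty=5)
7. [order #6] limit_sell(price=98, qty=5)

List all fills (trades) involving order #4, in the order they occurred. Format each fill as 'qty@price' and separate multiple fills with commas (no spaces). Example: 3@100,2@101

Answer: 5@98

Derivation:
After op 1 [order #1] market_buy(qty=2): fills=none; bids=[-] asks=[-]
After op 2 [order #2] market_buy(qty=3): fills=none; bids=[-] asks=[-]
After op 3 [order #3] limit_sell(price=103, qty=2): fills=none; bids=[-] asks=[#3:2@103]
After op 4 [order #4] limit_sell(price=98, qty=9): fills=none; bids=[-] asks=[#4:9@98 #3:2@103]
After op 5 cancel(order #3): fills=none; bids=[-] asks=[#4:9@98]
After op 6 [order #5] limit_buy(price=98, qty=5): fills=#5x#4:5@98; bids=[-] asks=[#4:4@98]
After op 7 [order #6] limit_sell(price=98, qty=5): fills=none; bids=[-] asks=[#4:4@98 #6:5@98]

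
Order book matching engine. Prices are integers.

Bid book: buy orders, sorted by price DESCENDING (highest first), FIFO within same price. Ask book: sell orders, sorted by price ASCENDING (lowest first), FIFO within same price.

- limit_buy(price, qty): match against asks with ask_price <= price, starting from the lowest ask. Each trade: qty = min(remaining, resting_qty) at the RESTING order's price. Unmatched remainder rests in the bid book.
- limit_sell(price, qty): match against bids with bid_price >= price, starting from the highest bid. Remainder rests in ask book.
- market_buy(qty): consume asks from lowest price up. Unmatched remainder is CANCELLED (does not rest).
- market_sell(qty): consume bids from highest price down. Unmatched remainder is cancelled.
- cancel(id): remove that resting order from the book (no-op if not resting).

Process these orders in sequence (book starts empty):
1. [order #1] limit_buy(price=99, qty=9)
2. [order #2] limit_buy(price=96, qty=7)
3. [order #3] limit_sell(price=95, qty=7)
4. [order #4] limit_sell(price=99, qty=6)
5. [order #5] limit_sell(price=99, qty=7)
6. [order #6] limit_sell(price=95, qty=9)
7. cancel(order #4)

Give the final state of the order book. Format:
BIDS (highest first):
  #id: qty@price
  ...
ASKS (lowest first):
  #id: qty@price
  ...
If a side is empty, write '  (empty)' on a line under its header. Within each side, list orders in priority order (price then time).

Answer: BIDS (highest first):
  (empty)
ASKS (lowest first):
  #6: 2@95
  #5: 7@99

Derivation:
After op 1 [order #1] limit_buy(price=99, qty=9): fills=none; bids=[#1:9@99] asks=[-]
After op 2 [order #2] limit_buy(price=96, qty=7): fills=none; bids=[#1:9@99 #2:7@96] asks=[-]
After op 3 [order #3] limit_sell(price=95, qty=7): fills=#1x#3:7@99; bids=[#1:2@99 #2:7@96] asks=[-]
After op 4 [order #4] limit_sell(price=99, qty=6): fills=#1x#4:2@99; bids=[#2:7@96] asks=[#4:4@99]
After op 5 [order #5] limit_sell(price=99, qty=7): fills=none; bids=[#2:7@96] asks=[#4:4@99 #5:7@99]
After op 6 [order #6] limit_sell(price=95, qty=9): fills=#2x#6:7@96; bids=[-] asks=[#6:2@95 #4:4@99 #5:7@99]
After op 7 cancel(order #4): fills=none; bids=[-] asks=[#6:2@95 #5:7@99]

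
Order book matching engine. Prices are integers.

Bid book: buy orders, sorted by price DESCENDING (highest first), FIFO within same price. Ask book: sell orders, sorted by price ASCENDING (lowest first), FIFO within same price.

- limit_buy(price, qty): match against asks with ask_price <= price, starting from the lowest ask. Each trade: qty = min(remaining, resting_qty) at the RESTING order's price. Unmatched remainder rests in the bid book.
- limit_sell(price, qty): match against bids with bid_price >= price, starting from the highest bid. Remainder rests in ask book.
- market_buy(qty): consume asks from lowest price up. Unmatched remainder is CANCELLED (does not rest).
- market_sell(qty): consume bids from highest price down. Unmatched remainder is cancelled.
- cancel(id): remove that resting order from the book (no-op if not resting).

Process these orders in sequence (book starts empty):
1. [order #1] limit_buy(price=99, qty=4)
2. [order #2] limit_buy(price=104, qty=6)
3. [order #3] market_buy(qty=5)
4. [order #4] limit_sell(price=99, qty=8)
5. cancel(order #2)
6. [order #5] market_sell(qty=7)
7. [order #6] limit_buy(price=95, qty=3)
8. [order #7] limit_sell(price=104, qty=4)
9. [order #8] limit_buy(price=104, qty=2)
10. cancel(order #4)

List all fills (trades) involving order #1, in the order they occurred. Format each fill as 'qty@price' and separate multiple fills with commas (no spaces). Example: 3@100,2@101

After op 1 [order #1] limit_buy(price=99, qty=4): fills=none; bids=[#1:4@99] asks=[-]
After op 2 [order #2] limit_buy(price=104, qty=6): fills=none; bids=[#2:6@104 #1:4@99] asks=[-]
After op 3 [order #3] market_buy(qty=5): fills=none; bids=[#2:6@104 #1:4@99] asks=[-]
After op 4 [order #4] limit_sell(price=99, qty=8): fills=#2x#4:6@104 #1x#4:2@99; bids=[#1:2@99] asks=[-]
After op 5 cancel(order #2): fills=none; bids=[#1:2@99] asks=[-]
After op 6 [order #5] market_sell(qty=7): fills=#1x#5:2@99; bids=[-] asks=[-]
After op 7 [order #6] limit_buy(price=95, qty=3): fills=none; bids=[#6:3@95] asks=[-]
After op 8 [order #7] limit_sell(price=104, qty=4): fills=none; bids=[#6:3@95] asks=[#7:4@104]
After op 9 [order #8] limit_buy(price=104, qty=2): fills=#8x#7:2@104; bids=[#6:3@95] asks=[#7:2@104]
After op 10 cancel(order #4): fills=none; bids=[#6:3@95] asks=[#7:2@104]

Answer: 2@99,2@99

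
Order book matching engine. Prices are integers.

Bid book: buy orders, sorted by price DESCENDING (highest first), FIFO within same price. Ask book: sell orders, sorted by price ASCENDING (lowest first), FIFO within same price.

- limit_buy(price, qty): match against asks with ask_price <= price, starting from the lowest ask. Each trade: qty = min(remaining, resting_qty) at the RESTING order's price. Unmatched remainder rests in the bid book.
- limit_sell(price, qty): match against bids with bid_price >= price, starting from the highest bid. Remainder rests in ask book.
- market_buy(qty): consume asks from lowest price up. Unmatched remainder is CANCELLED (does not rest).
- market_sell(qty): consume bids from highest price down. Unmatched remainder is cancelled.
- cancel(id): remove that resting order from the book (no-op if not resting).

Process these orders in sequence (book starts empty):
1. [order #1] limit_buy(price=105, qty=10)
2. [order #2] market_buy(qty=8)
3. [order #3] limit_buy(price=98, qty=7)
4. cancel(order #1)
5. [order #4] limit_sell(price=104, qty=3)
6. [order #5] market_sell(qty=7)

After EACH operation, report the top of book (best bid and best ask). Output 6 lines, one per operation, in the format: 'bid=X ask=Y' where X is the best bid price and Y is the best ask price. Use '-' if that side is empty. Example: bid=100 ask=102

After op 1 [order #1] limit_buy(price=105, qty=10): fills=none; bids=[#1:10@105] asks=[-]
After op 2 [order #2] market_buy(qty=8): fills=none; bids=[#1:10@105] asks=[-]
After op 3 [order #3] limit_buy(price=98, qty=7): fills=none; bids=[#1:10@105 #3:7@98] asks=[-]
After op 4 cancel(order #1): fills=none; bids=[#3:7@98] asks=[-]
After op 5 [order #4] limit_sell(price=104, qty=3): fills=none; bids=[#3:7@98] asks=[#4:3@104]
After op 6 [order #5] market_sell(qty=7): fills=#3x#5:7@98; bids=[-] asks=[#4:3@104]

Answer: bid=105 ask=-
bid=105 ask=-
bid=105 ask=-
bid=98 ask=-
bid=98 ask=104
bid=- ask=104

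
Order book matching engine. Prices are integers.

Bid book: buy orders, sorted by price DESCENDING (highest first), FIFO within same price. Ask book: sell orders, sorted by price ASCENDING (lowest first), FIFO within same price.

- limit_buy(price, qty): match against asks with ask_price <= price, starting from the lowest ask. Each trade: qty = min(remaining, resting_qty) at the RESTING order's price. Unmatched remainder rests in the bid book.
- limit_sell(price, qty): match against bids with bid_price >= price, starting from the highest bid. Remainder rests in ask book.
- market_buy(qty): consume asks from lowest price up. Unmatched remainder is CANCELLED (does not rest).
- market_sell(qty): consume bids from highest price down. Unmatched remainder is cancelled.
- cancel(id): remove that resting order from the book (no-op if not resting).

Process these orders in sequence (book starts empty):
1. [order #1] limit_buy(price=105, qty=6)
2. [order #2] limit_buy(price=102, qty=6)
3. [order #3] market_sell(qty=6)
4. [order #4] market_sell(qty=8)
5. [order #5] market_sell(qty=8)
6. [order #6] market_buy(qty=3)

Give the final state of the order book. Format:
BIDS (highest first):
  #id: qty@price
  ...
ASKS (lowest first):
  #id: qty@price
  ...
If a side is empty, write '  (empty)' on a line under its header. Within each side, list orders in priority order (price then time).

Answer: BIDS (highest first):
  (empty)
ASKS (lowest first):
  (empty)

Derivation:
After op 1 [order #1] limit_buy(price=105, qty=6): fills=none; bids=[#1:6@105] asks=[-]
After op 2 [order #2] limit_buy(price=102, qty=6): fills=none; bids=[#1:6@105 #2:6@102] asks=[-]
After op 3 [order #3] market_sell(qty=6): fills=#1x#3:6@105; bids=[#2:6@102] asks=[-]
After op 4 [order #4] market_sell(qty=8): fills=#2x#4:6@102; bids=[-] asks=[-]
After op 5 [order #5] market_sell(qty=8): fills=none; bids=[-] asks=[-]
After op 6 [order #6] market_buy(qty=3): fills=none; bids=[-] asks=[-]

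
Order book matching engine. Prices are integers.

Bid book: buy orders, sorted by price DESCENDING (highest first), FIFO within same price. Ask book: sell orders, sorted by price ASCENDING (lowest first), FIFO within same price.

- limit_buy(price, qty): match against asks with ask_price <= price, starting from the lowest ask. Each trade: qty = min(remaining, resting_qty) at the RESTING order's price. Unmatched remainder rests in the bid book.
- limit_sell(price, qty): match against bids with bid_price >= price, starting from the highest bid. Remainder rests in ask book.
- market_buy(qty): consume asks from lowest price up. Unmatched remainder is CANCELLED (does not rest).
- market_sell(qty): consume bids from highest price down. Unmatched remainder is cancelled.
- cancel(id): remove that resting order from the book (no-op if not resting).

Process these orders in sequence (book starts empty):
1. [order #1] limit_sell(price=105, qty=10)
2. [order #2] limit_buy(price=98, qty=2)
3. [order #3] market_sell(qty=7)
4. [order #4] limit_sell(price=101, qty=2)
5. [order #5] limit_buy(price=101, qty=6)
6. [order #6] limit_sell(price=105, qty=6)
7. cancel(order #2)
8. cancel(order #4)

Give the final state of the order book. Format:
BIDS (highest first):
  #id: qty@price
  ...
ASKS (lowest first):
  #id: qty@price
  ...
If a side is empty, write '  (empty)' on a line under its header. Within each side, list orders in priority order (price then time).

After op 1 [order #1] limit_sell(price=105, qty=10): fills=none; bids=[-] asks=[#1:10@105]
After op 2 [order #2] limit_buy(price=98, qty=2): fills=none; bids=[#2:2@98] asks=[#1:10@105]
After op 3 [order #3] market_sell(qty=7): fills=#2x#3:2@98; bids=[-] asks=[#1:10@105]
After op 4 [order #4] limit_sell(price=101, qty=2): fills=none; bids=[-] asks=[#4:2@101 #1:10@105]
After op 5 [order #5] limit_buy(price=101, qty=6): fills=#5x#4:2@101; bids=[#5:4@101] asks=[#1:10@105]
After op 6 [order #6] limit_sell(price=105, qty=6): fills=none; bids=[#5:4@101] asks=[#1:10@105 #6:6@105]
After op 7 cancel(order #2): fills=none; bids=[#5:4@101] asks=[#1:10@105 #6:6@105]
After op 8 cancel(order #4): fills=none; bids=[#5:4@101] asks=[#1:10@105 #6:6@105]

Answer: BIDS (highest first):
  #5: 4@101
ASKS (lowest first):
  #1: 10@105
  #6: 6@105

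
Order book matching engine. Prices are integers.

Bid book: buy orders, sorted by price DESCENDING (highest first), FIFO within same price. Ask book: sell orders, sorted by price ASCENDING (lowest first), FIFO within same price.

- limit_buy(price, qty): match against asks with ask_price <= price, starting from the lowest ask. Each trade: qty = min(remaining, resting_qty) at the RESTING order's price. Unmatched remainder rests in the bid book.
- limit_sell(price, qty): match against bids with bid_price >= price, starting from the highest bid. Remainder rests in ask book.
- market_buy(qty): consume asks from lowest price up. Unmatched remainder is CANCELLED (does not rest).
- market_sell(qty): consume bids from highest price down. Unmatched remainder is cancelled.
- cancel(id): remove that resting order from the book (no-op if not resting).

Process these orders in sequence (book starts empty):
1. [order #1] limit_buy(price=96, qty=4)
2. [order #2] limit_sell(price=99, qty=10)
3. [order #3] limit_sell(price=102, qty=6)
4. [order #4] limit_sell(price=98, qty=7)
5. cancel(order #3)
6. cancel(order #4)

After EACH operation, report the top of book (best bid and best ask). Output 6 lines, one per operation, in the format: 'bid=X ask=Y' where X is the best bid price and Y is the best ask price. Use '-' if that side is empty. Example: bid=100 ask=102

Answer: bid=96 ask=-
bid=96 ask=99
bid=96 ask=99
bid=96 ask=98
bid=96 ask=98
bid=96 ask=99

Derivation:
After op 1 [order #1] limit_buy(price=96, qty=4): fills=none; bids=[#1:4@96] asks=[-]
After op 2 [order #2] limit_sell(price=99, qty=10): fills=none; bids=[#1:4@96] asks=[#2:10@99]
After op 3 [order #3] limit_sell(price=102, qty=6): fills=none; bids=[#1:4@96] asks=[#2:10@99 #3:6@102]
After op 4 [order #4] limit_sell(price=98, qty=7): fills=none; bids=[#1:4@96] asks=[#4:7@98 #2:10@99 #3:6@102]
After op 5 cancel(order #3): fills=none; bids=[#1:4@96] asks=[#4:7@98 #2:10@99]
After op 6 cancel(order #4): fills=none; bids=[#1:4@96] asks=[#2:10@99]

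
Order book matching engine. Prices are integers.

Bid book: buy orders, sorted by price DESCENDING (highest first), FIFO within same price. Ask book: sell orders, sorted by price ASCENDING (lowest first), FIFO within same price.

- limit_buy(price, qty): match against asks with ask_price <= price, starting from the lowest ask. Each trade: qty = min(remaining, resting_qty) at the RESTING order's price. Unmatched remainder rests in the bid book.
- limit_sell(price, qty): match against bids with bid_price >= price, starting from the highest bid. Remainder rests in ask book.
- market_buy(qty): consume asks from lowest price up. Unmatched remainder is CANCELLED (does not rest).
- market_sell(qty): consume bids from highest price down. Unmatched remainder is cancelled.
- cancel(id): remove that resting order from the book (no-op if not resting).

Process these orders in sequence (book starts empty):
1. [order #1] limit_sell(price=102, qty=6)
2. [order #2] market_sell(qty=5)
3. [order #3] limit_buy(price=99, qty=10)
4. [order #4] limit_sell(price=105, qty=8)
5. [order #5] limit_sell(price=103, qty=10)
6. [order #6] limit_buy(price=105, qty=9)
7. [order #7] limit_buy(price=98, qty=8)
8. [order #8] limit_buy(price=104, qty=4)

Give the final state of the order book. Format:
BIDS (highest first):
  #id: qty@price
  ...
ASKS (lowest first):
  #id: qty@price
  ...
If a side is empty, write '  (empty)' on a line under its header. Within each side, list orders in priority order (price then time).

Answer: BIDS (highest first):
  #3: 10@99
  #7: 8@98
ASKS (lowest first):
  #5: 3@103
  #4: 8@105

Derivation:
After op 1 [order #1] limit_sell(price=102, qty=6): fills=none; bids=[-] asks=[#1:6@102]
After op 2 [order #2] market_sell(qty=5): fills=none; bids=[-] asks=[#1:6@102]
After op 3 [order #3] limit_buy(price=99, qty=10): fills=none; bids=[#3:10@99] asks=[#1:6@102]
After op 4 [order #4] limit_sell(price=105, qty=8): fills=none; bids=[#3:10@99] asks=[#1:6@102 #4:8@105]
After op 5 [order #5] limit_sell(price=103, qty=10): fills=none; bids=[#3:10@99] asks=[#1:6@102 #5:10@103 #4:8@105]
After op 6 [order #6] limit_buy(price=105, qty=9): fills=#6x#1:6@102 #6x#5:3@103; bids=[#3:10@99] asks=[#5:7@103 #4:8@105]
After op 7 [order #7] limit_buy(price=98, qty=8): fills=none; bids=[#3:10@99 #7:8@98] asks=[#5:7@103 #4:8@105]
After op 8 [order #8] limit_buy(price=104, qty=4): fills=#8x#5:4@103; bids=[#3:10@99 #7:8@98] asks=[#5:3@103 #4:8@105]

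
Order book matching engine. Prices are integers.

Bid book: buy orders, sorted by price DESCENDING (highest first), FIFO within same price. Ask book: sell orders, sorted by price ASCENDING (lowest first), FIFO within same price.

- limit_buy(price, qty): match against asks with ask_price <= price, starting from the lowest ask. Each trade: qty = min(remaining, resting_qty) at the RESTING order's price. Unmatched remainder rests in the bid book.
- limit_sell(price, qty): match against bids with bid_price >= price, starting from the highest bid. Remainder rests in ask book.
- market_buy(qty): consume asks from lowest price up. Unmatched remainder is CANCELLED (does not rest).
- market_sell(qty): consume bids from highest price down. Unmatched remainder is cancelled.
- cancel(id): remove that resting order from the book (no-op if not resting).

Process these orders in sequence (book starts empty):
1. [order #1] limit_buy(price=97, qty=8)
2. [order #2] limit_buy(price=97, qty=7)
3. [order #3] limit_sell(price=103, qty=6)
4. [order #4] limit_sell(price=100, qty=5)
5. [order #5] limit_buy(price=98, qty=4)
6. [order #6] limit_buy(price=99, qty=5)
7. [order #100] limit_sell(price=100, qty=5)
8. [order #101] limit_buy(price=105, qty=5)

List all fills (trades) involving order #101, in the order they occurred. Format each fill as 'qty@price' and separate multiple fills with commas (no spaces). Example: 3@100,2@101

Answer: 5@100

Derivation:
After op 1 [order #1] limit_buy(price=97, qty=8): fills=none; bids=[#1:8@97] asks=[-]
After op 2 [order #2] limit_buy(price=97, qty=7): fills=none; bids=[#1:8@97 #2:7@97] asks=[-]
After op 3 [order #3] limit_sell(price=103, qty=6): fills=none; bids=[#1:8@97 #2:7@97] asks=[#3:6@103]
After op 4 [order #4] limit_sell(price=100, qty=5): fills=none; bids=[#1:8@97 #2:7@97] asks=[#4:5@100 #3:6@103]
After op 5 [order #5] limit_buy(price=98, qty=4): fills=none; bids=[#5:4@98 #1:8@97 #2:7@97] asks=[#4:5@100 #3:6@103]
After op 6 [order #6] limit_buy(price=99, qty=5): fills=none; bids=[#6:5@99 #5:4@98 #1:8@97 #2:7@97] asks=[#4:5@100 #3:6@103]
After op 7 [order #100] limit_sell(price=100, qty=5): fills=none; bids=[#6:5@99 #5:4@98 #1:8@97 #2:7@97] asks=[#4:5@100 #100:5@100 #3:6@103]
After op 8 [order #101] limit_buy(price=105, qty=5): fills=#101x#4:5@100; bids=[#6:5@99 #5:4@98 #1:8@97 #2:7@97] asks=[#100:5@100 #3:6@103]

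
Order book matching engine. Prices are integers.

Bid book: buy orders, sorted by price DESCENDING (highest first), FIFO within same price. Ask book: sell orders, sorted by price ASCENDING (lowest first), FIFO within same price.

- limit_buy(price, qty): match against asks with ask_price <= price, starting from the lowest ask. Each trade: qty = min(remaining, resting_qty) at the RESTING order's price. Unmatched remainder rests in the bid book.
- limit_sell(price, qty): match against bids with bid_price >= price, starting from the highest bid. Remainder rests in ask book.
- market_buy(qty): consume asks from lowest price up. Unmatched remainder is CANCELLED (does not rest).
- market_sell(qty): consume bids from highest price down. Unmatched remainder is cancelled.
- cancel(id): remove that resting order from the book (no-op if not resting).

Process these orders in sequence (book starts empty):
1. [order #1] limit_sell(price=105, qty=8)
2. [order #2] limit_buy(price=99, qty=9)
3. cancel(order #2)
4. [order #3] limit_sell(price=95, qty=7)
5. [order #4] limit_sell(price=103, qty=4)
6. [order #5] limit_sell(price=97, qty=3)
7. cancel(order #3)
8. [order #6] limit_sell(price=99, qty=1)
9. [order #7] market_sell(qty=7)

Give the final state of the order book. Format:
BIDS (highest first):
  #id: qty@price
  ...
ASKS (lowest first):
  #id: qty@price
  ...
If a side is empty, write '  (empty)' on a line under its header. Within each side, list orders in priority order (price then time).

After op 1 [order #1] limit_sell(price=105, qty=8): fills=none; bids=[-] asks=[#1:8@105]
After op 2 [order #2] limit_buy(price=99, qty=9): fills=none; bids=[#2:9@99] asks=[#1:8@105]
After op 3 cancel(order #2): fills=none; bids=[-] asks=[#1:8@105]
After op 4 [order #3] limit_sell(price=95, qty=7): fills=none; bids=[-] asks=[#3:7@95 #1:8@105]
After op 5 [order #4] limit_sell(price=103, qty=4): fills=none; bids=[-] asks=[#3:7@95 #4:4@103 #1:8@105]
After op 6 [order #5] limit_sell(price=97, qty=3): fills=none; bids=[-] asks=[#3:7@95 #5:3@97 #4:4@103 #1:8@105]
After op 7 cancel(order #3): fills=none; bids=[-] asks=[#5:3@97 #4:4@103 #1:8@105]
After op 8 [order #6] limit_sell(price=99, qty=1): fills=none; bids=[-] asks=[#5:3@97 #6:1@99 #4:4@103 #1:8@105]
After op 9 [order #7] market_sell(qty=7): fills=none; bids=[-] asks=[#5:3@97 #6:1@99 #4:4@103 #1:8@105]

Answer: BIDS (highest first):
  (empty)
ASKS (lowest first):
  #5: 3@97
  #6: 1@99
  #4: 4@103
  #1: 8@105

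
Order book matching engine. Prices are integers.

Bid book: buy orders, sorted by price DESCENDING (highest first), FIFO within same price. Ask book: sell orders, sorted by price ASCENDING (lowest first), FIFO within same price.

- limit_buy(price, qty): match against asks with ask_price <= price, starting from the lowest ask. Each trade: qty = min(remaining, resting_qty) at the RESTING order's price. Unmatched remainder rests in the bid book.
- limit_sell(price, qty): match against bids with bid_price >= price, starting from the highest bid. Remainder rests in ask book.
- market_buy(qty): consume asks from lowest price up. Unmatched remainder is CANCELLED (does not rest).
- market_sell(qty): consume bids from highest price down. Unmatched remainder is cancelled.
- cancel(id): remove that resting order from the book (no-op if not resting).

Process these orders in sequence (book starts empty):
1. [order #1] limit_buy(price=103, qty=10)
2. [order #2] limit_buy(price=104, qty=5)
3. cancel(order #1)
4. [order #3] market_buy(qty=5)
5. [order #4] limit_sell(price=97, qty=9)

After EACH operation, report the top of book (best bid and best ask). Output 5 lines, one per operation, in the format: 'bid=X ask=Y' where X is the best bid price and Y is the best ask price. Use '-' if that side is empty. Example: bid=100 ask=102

Answer: bid=103 ask=-
bid=104 ask=-
bid=104 ask=-
bid=104 ask=-
bid=- ask=97

Derivation:
After op 1 [order #1] limit_buy(price=103, qty=10): fills=none; bids=[#1:10@103] asks=[-]
After op 2 [order #2] limit_buy(price=104, qty=5): fills=none; bids=[#2:5@104 #1:10@103] asks=[-]
After op 3 cancel(order #1): fills=none; bids=[#2:5@104] asks=[-]
After op 4 [order #3] market_buy(qty=5): fills=none; bids=[#2:5@104] asks=[-]
After op 5 [order #4] limit_sell(price=97, qty=9): fills=#2x#4:5@104; bids=[-] asks=[#4:4@97]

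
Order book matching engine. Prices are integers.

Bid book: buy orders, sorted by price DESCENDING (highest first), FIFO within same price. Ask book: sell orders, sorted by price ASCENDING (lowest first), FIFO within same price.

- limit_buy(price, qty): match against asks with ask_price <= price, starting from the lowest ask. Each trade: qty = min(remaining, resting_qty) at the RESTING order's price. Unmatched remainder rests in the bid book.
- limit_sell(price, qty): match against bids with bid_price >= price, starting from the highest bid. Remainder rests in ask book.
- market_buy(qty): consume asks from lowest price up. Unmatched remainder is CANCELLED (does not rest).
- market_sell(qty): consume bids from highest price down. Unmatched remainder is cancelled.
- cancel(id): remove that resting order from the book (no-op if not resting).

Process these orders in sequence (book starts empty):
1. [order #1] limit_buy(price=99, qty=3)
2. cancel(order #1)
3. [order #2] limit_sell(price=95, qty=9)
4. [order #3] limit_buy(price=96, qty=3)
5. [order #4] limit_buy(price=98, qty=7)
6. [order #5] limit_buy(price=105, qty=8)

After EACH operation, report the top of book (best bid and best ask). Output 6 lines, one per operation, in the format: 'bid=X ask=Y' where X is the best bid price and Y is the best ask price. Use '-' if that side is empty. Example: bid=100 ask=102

After op 1 [order #1] limit_buy(price=99, qty=3): fills=none; bids=[#1:3@99] asks=[-]
After op 2 cancel(order #1): fills=none; bids=[-] asks=[-]
After op 3 [order #2] limit_sell(price=95, qty=9): fills=none; bids=[-] asks=[#2:9@95]
After op 4 [order #3] limit_buy(price=96, qty=3): fills=#3x#2:3@95; bids=[-] asks=[#2:6@95]
After op 5 [order #4] limit_buy(price=98, qty=7): fills=#4x#2:6@95; bids=[#4:1@98] asks=[-]
After op 6 [order #5] limit_buy(price=105, qty=8): fills=none; bids=[#5:8@105 #4:1@98] asks=[-]

Answer: bid=99 ask=-
bid=- ask=-
bid=- ask=95
bid=- ask=95
bid=98 ask=-
bid=105 ask=-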